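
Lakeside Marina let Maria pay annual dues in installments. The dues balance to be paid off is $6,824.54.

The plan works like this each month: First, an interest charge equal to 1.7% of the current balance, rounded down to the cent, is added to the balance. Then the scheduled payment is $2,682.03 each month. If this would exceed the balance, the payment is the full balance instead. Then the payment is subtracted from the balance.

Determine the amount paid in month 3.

Month 1: $6,824.54 +$116.01 interest = $6,940.55; pay $2,682.03 → $4,258.52
Month 2: $4,258.52 +$72.39 interest = $4,330.91; pay $2,682.03 → $1,648.88
Month 3: $1,648.88 +$28.03 interest = $1,676.91; pay $1,676.91 → $0.00

$1,676.91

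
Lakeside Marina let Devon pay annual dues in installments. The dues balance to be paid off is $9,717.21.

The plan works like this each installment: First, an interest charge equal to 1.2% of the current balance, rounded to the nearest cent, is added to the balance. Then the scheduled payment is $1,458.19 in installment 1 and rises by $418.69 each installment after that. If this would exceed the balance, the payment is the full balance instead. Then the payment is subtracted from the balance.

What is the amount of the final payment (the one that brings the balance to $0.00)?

# | Opening | Interest | Payment | End bal
1 | $9,717.21 | $116.61 | $1,458.19 | $8,375.63
2 | $8,375.63 | $100.51 | $1,876.88 | $6,599.26
3 | $6,599.26 | $79.19 | $2,295.57 | $4,382.88
4 | $4,382.88 | $52.59 | $2,714.26 | $1,721.21
5 | $1,721.21 | $20.65 | $1,741.86 | $0.00

$1,741.86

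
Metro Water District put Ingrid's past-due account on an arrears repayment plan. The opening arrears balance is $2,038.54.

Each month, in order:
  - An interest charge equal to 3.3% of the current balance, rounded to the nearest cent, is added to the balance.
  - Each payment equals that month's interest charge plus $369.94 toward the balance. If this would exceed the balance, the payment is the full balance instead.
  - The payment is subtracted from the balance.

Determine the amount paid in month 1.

$437.21

# | Opening | Interest | Payment | End bal
1 | $2,038.54 | $67.27 | $437.21 | $1,668.60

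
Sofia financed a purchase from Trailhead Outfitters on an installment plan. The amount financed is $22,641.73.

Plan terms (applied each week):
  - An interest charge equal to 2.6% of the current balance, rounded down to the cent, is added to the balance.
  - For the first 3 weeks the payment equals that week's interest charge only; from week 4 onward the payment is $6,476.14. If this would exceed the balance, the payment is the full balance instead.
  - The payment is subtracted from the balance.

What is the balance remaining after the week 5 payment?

$10,713.74

# | Opening | Interest | Payment | End bal
1 | $22,641.73 | $588.68 | $588.68 | $22,641.73
2 | $22,641.73 | $588.68 | $588.68 | $22,641.73
3 | $22,641.73 | $588.68 | $588.68 | $22,641.73
4 | $22,641.73 | $588.68 | $6,476.14 | $16,754.27
5 | $16,754.27 | $435.61 | $6,476.14 | $10,713.74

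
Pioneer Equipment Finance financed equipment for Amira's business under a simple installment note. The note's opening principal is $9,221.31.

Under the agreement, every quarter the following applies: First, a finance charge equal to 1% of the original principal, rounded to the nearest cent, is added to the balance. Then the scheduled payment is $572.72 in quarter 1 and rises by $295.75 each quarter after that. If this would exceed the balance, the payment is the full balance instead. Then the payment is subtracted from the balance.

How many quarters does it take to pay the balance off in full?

# | Opening | Interest | Payment | End bal
1 | $9,221.31 | $92.21 | $572.72 | $8,740.80
2 | $8,740.80 | $92.21 | $868.47 | $7,964.54
3 | $7,964.54 | $92.21 | $1,164.22 | $6,892.53
4 | $6,892.53 | $92.21 | $1,459.97 | $5,524.77
5 | $5,524.77 | $92.21 | $1,755.72 | $3,861.26
6 | $3,861.26 | $92.21 | $2,051.47 | $1,902.00
7 | $1,902.00 | $92.21 | $1,994.21 | $0.00
Balance reaches $0.00 in quarter 7.

7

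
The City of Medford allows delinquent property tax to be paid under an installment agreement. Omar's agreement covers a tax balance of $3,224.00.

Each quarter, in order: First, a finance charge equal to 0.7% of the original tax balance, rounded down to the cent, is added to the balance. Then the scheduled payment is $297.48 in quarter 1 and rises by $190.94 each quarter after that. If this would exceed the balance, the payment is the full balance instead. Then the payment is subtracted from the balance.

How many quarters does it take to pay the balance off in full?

Quarter 1: $3,224.00 +$22.56 interest = $3,246.56; pay $297.48 → $2,949.08
Quarter 2: $2,949.08 +$22.56 interest = $2,971.64; pay $488.42 → $2,483.22
Quarter 3: $2,483.22 +$22.56 interest = $2,505.78; pay $679.36 → $1,826.42
Quarter 4: $1,826.42 +$22.56 interest = $1,848.98; pay $870.30 → $978.68
Quarter 5: $978.68 +$22.56 interest = $1,001.24; pay $1,001.24 → $0.00
Balance reaches $0.00 in quarter 5.

5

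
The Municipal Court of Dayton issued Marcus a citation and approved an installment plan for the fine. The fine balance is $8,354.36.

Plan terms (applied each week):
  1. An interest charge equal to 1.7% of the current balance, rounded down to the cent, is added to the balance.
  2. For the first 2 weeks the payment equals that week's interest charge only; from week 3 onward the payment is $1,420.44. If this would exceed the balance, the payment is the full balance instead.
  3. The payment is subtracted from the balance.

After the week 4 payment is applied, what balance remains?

$5,775.79

Week 1: $8,354.36 +$142.02 interest = $8,496.38; pay $142.02 → $8,354.36
Week 2: $8,354.36 +$142.02 interest = $8,496.38; pay $142.02 → $8,354.36
Week 3: $8,354.36 +$142.02 interest = $8,496.38; pay $1,420.44 → $7,075.94
Week 4: $7,075.94 +$120.29 interest = $7,196.23; pay $1,420.44 → $5,775.79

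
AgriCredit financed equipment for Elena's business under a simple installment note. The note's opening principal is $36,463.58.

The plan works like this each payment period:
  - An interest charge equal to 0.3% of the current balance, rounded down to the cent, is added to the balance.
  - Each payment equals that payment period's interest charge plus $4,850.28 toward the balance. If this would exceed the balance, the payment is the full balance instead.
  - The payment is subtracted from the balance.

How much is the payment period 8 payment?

Payment period 1: opening $36,463.58; interest $109.39 → $36,572.97; payment $4,959.67; balance $31,613.30
Payment period 2: opening $31,613.30; interest $94.83 → $31,708.13; payment $4,945.11; balance $26,763.02
Payment period 3: opening $26,763.02; interest $80.28 → $26,843.30; payment $4,930.56; balance $21,912.74
Payment period 4: opening $21,912.74; interest $65.73 → $21,978.47; payment $4,916.01; balance $17,062.46
Payment period 5: opening $17,062.46; interest $51.18 → $17,113.64; payment $4,901.46; balance $12,212.18
Payment period 6: opening $12,212.18; interest $36.63 → $12,248.81; payment $4,886.91; balance $7,361.90
Payment period 7: opening $7,361.90; interest $22.08 → $7,383.98; payment $4,872.36; balance $2,511.62
Payment period 8: opening $2,511.62; interest $7.53 → $2,519.15; payment $2,519.15; balance $0.00

$2,519.15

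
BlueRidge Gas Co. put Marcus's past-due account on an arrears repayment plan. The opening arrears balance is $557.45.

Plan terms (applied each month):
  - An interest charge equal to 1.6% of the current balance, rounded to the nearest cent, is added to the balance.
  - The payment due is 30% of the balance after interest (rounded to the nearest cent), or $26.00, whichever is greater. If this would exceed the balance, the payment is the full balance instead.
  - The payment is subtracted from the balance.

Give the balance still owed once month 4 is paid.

$142.62

Month 1: opening $557.45; interest $8.92 → $566.37; payment $169.91; balance $396.46
Month 2: opening $396.46; interest $6.34 → $402.80; payment $120.84; balance $281.96
Month 3: opening $281.96; interest $4.51 → $286.47; payment $85.94; balance $200.53
Month 4: opening $200.53; interest $3.21 → $203.74; payment $61.12; balance $142.62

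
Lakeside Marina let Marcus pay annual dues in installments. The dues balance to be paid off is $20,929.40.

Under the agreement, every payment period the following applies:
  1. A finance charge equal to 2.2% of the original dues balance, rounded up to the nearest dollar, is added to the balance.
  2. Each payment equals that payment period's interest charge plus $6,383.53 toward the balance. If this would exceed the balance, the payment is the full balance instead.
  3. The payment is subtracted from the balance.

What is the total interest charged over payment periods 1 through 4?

Payment period 1: opening $20,929.40; interest $461.00 → $21,390.40; payment $6,844.53; balance $14,545.87
Payment period 2: opening $14,545.87; interest $461.00 → $15,006.87; payment $6,844.53; balance $8,162.34
Payment period 3: opening $8,162.34; interest $461.00 → $8,623.34; payment $6,844.53; balance $1,778.81
Payment period 4: opening $1,778.81; interest $461.00 → $2,239.81; payment $2,239.81; balance $0.00
Total interest: $461.00 + $461.00 + $461.00 + $461.00 = $1,844.00

$1,844.00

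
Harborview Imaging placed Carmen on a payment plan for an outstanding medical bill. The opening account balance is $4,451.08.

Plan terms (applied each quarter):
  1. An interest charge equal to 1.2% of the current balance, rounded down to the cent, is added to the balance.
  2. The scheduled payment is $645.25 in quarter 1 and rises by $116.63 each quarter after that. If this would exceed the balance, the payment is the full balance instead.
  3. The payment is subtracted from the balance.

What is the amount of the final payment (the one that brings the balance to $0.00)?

$242.49

# | Opening | Interest | Payment | End bal
1 | $4,451.08 | $53.41 | $645.25 | $3,859.24
2 | $3,859.24 | $46.31 | $761.88 | $3,143.67
3 | $3,143.67 | $37.72 | $878.51 | $2,302.88
4 | $2,302.88 | $27.63 | $995.14 | $1,335.37
5 | $1,335.37 | $16.02 | $1,111.77 | $239.62
6 | $239.62 | $2.87 | $242.49 | $0.00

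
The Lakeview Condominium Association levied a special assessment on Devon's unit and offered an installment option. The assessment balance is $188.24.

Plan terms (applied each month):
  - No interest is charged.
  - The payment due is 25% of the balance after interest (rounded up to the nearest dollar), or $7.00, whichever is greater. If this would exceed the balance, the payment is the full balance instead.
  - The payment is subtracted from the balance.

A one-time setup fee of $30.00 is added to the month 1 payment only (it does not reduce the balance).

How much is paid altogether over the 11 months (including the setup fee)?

Month 1: $188.24 − $48.00 (+ $30.00 fee) → $140.24
Month 2: $140.24 − $36.00 → $104.24
Month 3: $104.24 − $27.00 → $77.24
Month 4: $77.24 − $20.00 → $57.24
Month 5: $57.24 − $15.00 → $42.24
Month 6: $42.24 − $11.00 → $31.24
Month 7: $31.24 − $8.00 → $23.24
Month 8: $23.24 − $7.00 → $16.24
Month 9: $16.24 − $7.00 → $9.24
Month 10: $9.24 − $7.00 → $2.24
Month 11: $2.24 − $2.24 → $0.00
Total paid: $218.24

$218.24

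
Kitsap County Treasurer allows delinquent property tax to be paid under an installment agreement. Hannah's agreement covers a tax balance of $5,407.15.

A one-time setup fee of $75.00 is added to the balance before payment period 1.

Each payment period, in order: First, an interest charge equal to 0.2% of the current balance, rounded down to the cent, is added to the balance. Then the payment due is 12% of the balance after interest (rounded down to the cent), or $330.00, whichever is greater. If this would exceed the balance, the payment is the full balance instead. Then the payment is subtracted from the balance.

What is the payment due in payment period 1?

Payment period 1: $5,482.15 +$10.96 interest = $5,493.11; pay $659.17 → $4,833.94

$659.17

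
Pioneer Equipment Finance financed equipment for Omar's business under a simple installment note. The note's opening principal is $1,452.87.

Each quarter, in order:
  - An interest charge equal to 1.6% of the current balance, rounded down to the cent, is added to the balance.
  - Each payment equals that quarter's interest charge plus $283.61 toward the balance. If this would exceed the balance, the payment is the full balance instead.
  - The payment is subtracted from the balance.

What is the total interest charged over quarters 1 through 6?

$71.38

# | Opening | Interest | Payment | End bal
1 | $1,452.87 | $23.24 | $306.85 | $1,169.26
2 | $1,169.26 | $18.70 | $302.31 | $885.65
3 | $885.65 | $14.17 | $297.78 | $602.04
4 | $602.04 | $9.63 | $293.24 | $318.43
5 | $318.43 | $5.09 | $288.70 | $34.82
6 | $34.82 | $0.55 | $35.37 | $0.00
Total interest: $23.24 + $18.70 + $14.17 + $9.63 + $5.09 + $0.55 = $71.38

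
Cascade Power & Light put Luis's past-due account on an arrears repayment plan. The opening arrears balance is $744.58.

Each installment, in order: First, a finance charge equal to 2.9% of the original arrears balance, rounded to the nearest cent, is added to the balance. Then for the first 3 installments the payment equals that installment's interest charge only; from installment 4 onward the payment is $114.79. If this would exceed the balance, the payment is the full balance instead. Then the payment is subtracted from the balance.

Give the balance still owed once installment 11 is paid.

$0.00

Installment 1: $744.58 +$21.59 interest = $766.17; pay $21.59 → $744.58
Installment 2: $744.58 +$21.59 interest = $766.17; pay $21.59 → $744.58
Installment 3: $744.58 +$21.59 interest = $766.17; pay $21.59 → $744.58
Installment 4: $744.58 +$21.59 interest = $766.17; pay $114.79 → $651.38
Installment 5: $651.38 +$21.59 interest = $672.97; pay $114.79 → $558.18
Installment 6: $558.18 +$21.59 interest = $579.77; pay $114.79 → $464.98
Installment 7: $464.98 +$21.59 interest = $486.57; pay $114.79 → $371.78
Installment 8: $371.78 +$21.59 interest = $393.37; pay $114.79 → $278.58
Installment 9: $278.58 +$21.59 interest = $300.17; pay $114.79 → $185.38
Installment 10: $185.38 +$21.59 interest = $206.97; pay $114.79 → $92.18
Installment 11: $92.18 +$21.59 interest = $113.77; pay $113.77 → $0.00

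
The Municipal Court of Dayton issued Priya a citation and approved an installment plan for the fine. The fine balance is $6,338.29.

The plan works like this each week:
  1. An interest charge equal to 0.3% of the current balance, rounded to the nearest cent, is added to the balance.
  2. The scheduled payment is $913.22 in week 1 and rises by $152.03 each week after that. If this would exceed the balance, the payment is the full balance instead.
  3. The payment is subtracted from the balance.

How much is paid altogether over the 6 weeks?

Week 1: $6,338.29 +$19.01 interest = $6,357.30; pay $913.22 → $5,444.08
Week 2: $5,444.08 +$16.33 interest = $5,460.41; pay $1,065.25 → $4,395.16
Week 3: $4,395.16 +$13.19 interest = $4,408.35; pay $1,217.28 → $3,191.07
Week 4: $3,191.07 +$9.57 interest = $3,200.64; pay $1,369.31 → $1,831.33
Week 5: $1,831.33 +$5.49 interest = $1,836.82; pay $1,521.34 → $315.48
Week 6: $315.48 +$0.95 interest = $316.43; pay $316.43 → $0.00
Total paid: $6,402.83

$6,402.83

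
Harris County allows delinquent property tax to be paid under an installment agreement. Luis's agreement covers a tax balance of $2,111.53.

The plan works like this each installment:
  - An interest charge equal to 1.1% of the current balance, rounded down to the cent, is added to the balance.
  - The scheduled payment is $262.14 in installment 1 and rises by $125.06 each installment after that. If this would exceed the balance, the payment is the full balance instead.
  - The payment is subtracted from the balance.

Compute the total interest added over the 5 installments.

Installment 1: $2,111.53 +$23.22 interest = $2,134.75; pay $262.14 → $1,872.61
Installment 2: $1,872.61 +$20.59 interest = $1,893.20; pay $387.20 → $1,506.00
Installment 3: $1,506.00 +$16.56 interest = $1,522.56; pay $512.26 → $1,010.30
Installment 4: $1,010.30 +$11.11 interest = $1,021.41; pay $637.32 → $384.09
Installment 5: $384.09 +$4.22 interest = $388.31; pay $388.31 → $0.00
Total interest: $23.22 + $20.59 + $16.56 + $11.11 + $4.22 = $75.70

$75.70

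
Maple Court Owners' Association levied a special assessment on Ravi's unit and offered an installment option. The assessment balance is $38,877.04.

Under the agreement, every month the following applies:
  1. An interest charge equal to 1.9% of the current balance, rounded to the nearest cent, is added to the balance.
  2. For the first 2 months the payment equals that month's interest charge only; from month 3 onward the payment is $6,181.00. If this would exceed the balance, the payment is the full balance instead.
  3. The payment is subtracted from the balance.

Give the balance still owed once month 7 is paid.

$10,611.48

Month 1: opening $38,877.04; interest $738.66 → $39,615.70; payment $738.66; balance $38,877.04
Month 2: opening $38,877.04; interest $738.66 → $39,615.70; payment $738.66; balance $38,877.04
Month 3: opening $38,877.04; interest $738.66 → $39,615.70; payment $6,181.00; balance $33,434.70
Month 4: opening $33,434.70; interest $635.26 → $34,069.96; payment $6,181.00; balance $27,888.96
Month 5: opening $27,888.96; interest $529.89 → $28,418.85; payment $6,181.00; balance $22,237.85
Month 6: opening $22,237.85; interest $422.52 → $22,660.37; payment $6,181.00; balance $16,479.37
Month 7: opening $16,479.37; interest $313.11 → $16,792.48; payment $6,181.00; balance $10,611.48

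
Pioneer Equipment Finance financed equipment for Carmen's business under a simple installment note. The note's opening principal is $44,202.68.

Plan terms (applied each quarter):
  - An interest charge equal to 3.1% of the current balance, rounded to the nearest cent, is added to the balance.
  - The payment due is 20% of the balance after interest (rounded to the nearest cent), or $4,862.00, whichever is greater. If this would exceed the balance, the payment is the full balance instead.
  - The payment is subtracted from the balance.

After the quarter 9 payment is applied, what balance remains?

Quarter 1: $44,202.68 +$1,370.28 interest = $45,572.96; pay $9,114.59 → $36,458.37
Quarter 2: $36,458.37 +$1,130.21 interest = $37,588.58; pay $7,517.72 → $30,070.86
Quarter 3: $30,070.86 +$932.20 interest = $31,003.06; pay $6,200.61 → $24,802.45
Quarter 4: $24,802.45 +$768.88 interest = $25,571.33; pay $5,114.27 → $20,457.06
Quarter 5: $20,457.06 +$634.17 interest = $21,091.23; pay $4,862.00 → $16,229.23
Quarter 6: $16,229.23 +$503.11 interest = $16,732.34; pay $4,862.00 → $11,870.34
Quarter 7: $11,870.34 +$367.98 interest = $12,238.32; pay $4,862.00 → $7,376.32
Quarter 8: $7,376.32 +$228.67 interest = $7,604.99; pay $4,862.00 → $2,742.99
Quarter 9: $2,742.99 +$85.03 interest = $2,828.02; pay $2,828.02 → $0.00

$0.00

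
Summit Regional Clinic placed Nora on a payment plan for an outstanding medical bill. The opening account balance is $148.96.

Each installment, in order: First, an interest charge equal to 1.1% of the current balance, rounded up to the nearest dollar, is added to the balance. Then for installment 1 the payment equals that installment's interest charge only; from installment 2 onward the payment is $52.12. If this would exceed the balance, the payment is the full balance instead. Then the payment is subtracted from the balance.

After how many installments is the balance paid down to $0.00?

4

Installment 1: opening $148.96; interest $2.00 → $150.96; payment $2.00; balance $148.96
Installment 2: opening $148.96; interest $2.00 → $150.96; payment $52.12; balance $98.84
Installment 3: opening $98.84; interest $2.00 → $100.84; payment $52.12; balance $48.72
Installment 4: opening $48.72; interest $1.00 → $49.72; payment $49.72; balance $0.00
Balance reaches $0.00 in installment 4.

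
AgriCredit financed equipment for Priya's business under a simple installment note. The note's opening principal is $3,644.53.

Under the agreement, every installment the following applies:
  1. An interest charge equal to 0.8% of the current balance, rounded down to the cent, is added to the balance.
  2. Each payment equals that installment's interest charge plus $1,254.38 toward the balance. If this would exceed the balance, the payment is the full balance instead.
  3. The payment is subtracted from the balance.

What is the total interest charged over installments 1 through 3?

# | Opening | Interest | Payment | End bal
1 | $3,644.53 | $29.15 | $1,283.53 | $2,390.15
2 | $2,390.15 | $19.12 | $1,273.50 | $1,135.77
3 | $1,135.77 | $9.08 | $1,144.85 | $0.00
Total interest: $29.15 + $19.12 + $9.08 = $57.35

$57.35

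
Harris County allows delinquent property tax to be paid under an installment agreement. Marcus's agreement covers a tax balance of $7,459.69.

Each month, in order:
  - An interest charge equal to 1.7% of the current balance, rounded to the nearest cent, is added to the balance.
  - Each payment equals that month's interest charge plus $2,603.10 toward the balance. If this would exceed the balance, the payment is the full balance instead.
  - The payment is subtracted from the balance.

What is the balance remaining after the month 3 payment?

Month 1: opening $7,459.69; interest $126.81 → $7,586.50; payment $2,729.91; balance $4,856.59
Month 2: opening $4,856.59; interest $82.56 → $4,939.15; payment $2,685.66; balance $2,253.49
Month 3: opening $2,253.49; interest $38.31 → $2,291.80; payment $2,291.80; balance $0.00

$0.00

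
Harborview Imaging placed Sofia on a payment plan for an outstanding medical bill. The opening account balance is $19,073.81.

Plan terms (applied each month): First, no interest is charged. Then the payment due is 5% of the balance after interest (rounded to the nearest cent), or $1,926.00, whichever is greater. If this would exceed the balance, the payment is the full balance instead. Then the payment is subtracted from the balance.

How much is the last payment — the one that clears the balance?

Month 1: $19,073.81 − $1,926.00 → $17,147.81
Month 2: $17,147.81 − $1,926.00 → $15,221.81
Month 3: $15,221.81 − $1,926.00 → $13,295.81
Month 4: $13,295.81 − $1,926.00 → $11,369.81
Month 5: $11,369.81 − $1,926.00 → $9,443.81
Month 6: $9,443.81 − $1,926.00 → $7,517.81
Month 7: $7,517.81 − $1,926.00 → $5,591.81
Month 8: $5,591.81 − $1,926.00 → $3,665.81
Month 9: $3,665.81 − $1,926.00 → $1,739.81
Month 10: $1,739.81 − $1,739.81 → $0.00

$1,739.81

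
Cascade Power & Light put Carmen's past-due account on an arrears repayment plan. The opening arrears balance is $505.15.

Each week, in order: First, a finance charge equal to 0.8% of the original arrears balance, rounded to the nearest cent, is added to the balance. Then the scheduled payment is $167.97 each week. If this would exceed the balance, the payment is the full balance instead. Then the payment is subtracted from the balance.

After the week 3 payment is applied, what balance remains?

# | Opening | Interest | Payment | End bal
1 | $505.15 | $4.04 | $167.97 | $341.22
2 | $341.22 | $4.04 | $167.97 | $177.29
3 | $177.29 | $4.04 | $167.97 | $13.36

$13.36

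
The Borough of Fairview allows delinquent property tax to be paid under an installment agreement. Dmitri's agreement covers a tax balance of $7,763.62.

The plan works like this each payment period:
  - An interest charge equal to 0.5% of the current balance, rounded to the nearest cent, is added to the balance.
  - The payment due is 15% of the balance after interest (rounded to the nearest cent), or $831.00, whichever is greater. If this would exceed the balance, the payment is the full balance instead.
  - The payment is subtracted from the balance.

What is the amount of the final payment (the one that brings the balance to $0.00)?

$768.99

# | Opening | Interest | Payment | End bal
1 | $7,763.62 | $38.82 | $1,170.37 | $6,632.07
2 | $6,632.07 | $33.16 | $999.78 | $5,665.45
3 | $5,665.45 | $28.33 | $854.07 | $4,839.71
4 | $4,839.71 | $24.20 | $831.00 | $4,032.91
5 | $4,032.91 | $20.16 | $831.00 | $3,222.07
6 | $3,222.07 | $16.11 | $831.00 | $2,407.18
7 | $2,407.18 | $12.04 | $831.00 | $1,588.22
8 | $1,588.22 | $7.94 | $831.00 | $765.16
9 | $765.16 | $3.83 | $768.99 | $0.00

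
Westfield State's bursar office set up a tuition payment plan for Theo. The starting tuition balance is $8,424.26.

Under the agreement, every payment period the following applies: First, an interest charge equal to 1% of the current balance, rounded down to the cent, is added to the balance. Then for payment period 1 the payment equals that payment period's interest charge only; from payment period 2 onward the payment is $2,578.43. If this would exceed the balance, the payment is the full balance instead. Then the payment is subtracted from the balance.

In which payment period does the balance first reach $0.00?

# | Opening | Interest | Payment | End bal
1 | $8,424.26 | $84.24 | $84.24 | $8,424.26
2 | $8,424.26 | $84.24 | $2,578.43 | $5,930.07
3 | $5,930.07 | $59.30 | $2,578.43 | $3,410.94
4 | $3,410.94 | $34.10 | $2,578.43 | $866.61
5 | $866.61 | $8.66 | $875.27 | $0.00
Balance reaches $0.00 in payment period 5.

5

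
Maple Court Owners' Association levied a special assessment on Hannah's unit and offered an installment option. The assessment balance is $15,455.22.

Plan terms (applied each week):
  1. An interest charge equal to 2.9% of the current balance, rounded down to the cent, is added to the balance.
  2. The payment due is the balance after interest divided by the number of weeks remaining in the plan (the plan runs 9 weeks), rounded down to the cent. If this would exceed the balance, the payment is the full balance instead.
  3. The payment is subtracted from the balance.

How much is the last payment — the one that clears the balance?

Week 1: opening $15,455.22; interest $448.20 → $15,903.42; payment $1,767.04; balance $14,136.38
Week 2: opening $14,136.38; interest $409.95 → $14,546.33; payment $1,818.29; balance $12,728.04
Week 3: opening $12,728.04; interest $369.11 → $13,097.15; payment $1,871.02; balance $11,226.13
Week 4: opening $11,226.13; interest $325.55 → $11,551.68; payment $1,925.28; balance $9,626.40
Week 5: opening $9,626.40; interest $279.16 → $9,905.56; payment $1,981.11; balance $7,924.45
Week 6: opening $7,924.45; interest $229.80 → $8,154.25; payment $2,038.56; balance $6,115.69
Week 7: opening $6,115.69; interest $177.35 → $6,293.04; payment $2,097.68; balance $4,195.36
Week 8: opening $4,195.36; interest $121.66 → $4,317.02; payment $2,158.51; balance $2,158.51
Week 9: opening $2,158.51; interest $62.59 → $2,221.10; payment $2,221.10; balance $0.00

$2,221.10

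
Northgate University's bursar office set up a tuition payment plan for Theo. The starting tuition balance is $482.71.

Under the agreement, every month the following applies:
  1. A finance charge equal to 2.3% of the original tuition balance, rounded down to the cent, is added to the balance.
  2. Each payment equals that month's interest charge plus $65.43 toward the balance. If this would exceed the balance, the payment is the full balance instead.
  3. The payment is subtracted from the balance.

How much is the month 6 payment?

$76.53

Month 1: opening $482.71; interest $11.10 → $493.81; payment $76.53; balance $417.28
Month 2: opening $417.28; interest $11.10 → $428.38; payment $76.53; balance $351.85
Month 3: opening $351.85; interest $11.10 → $362.95; payment $76.53; balance $286.42
Month 4: opening $286.42; interest $11.10 → $297.52; payment $76.53; balance $220.99
Month 5: opening $220.99; interest $11.10 → $232.09; payment $76.53; balance $155.56
Month 6: opening $155.56; interest $11.10 → $166.66; payment $76.53; balance $90.13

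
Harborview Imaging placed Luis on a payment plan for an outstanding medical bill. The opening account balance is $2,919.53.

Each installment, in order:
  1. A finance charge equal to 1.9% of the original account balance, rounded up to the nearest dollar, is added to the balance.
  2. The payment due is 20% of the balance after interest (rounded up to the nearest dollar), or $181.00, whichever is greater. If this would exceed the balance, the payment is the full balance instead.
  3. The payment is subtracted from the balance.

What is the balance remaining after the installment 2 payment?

Installment 1: $2,919.53 +$56.00 interest = $2,975.53; pay $596.00 → $2,379.53
Installment 2: $2,379.53 +$56.00 interest = $2,435.53; pay $488.00 → $1,947.53

$1,947.53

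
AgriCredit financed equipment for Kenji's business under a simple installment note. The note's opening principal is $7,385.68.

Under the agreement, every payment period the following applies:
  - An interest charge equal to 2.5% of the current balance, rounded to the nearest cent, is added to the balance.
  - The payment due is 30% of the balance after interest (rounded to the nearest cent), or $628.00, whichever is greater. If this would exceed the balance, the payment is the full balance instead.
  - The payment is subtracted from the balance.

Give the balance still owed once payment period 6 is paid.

$784.78

# | Opening | Interest | Payment | End bal
1 | $7,385.68 | $184.64 | $2,271.10 | $5,299.22
2 | $5,299.22 | $132.48 | $1,629.51 | $3,802.19
3 | $3,802.19 | $95.05 | $1,169.17 | $2,728.07
4 | $2,728.07 | $68.20 | $838.88 | $1,957.39
5 | $1,957.39 | $48.93 | $628.00 | $1,378.32
6 | $1,378.32 | $34.46 | $628.00 | $784.78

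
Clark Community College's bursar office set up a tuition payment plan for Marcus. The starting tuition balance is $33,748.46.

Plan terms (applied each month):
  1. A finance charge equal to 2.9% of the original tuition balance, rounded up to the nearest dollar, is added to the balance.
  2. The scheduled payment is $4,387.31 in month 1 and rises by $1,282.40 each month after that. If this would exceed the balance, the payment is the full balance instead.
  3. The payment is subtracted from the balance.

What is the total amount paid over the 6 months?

$39,622.46

Month 1: $33,748.46 +$979.00 interest = $34,727.46; pay $4,387.31 → $30,340.15
Month 2: $30,340.15 +$979.00 interest = $31,319.15; pay $5,669.71 → $25,649.44
Month 3: $25,649.44 +$979.00 interest = $26,628.44; pay $6,952.11 → $19,676.33
Month 4: $19,676.33 +$979.00 interest = $20,655.33; pay $8,234.51 → $12,420.82
Month 5: $12,420.82 +$979.00 interest = $13,399.82; pay $9,516.91 → $3,882.91
Month 6: $3,882.91 +$979.00 interest = $4,861.91; pay $4,861.91 → $0.00
Total paid: $39,622.46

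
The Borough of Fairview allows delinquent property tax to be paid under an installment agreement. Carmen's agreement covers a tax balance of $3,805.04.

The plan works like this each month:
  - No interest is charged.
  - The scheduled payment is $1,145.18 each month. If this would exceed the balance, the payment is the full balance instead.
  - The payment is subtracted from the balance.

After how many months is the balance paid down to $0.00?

# | Opening | Payment | End bal
1 | $3,805.04 | $1,145.18 | $2,659.86
2 | $2,659.86 | $1,145.18 | $1,514.68
3 | $1,514.68 | $1,145.18 | $369.50
4 | $369.50 | $369.50 | $0.00
Balance reaches $0.00 in month 4.

4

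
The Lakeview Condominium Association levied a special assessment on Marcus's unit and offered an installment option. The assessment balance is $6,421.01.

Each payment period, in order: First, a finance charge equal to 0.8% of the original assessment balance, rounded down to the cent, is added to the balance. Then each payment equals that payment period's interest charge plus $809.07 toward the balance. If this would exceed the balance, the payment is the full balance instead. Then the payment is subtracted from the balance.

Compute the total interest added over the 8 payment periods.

Payment period 1: opening $6,421.01; interest $51.36 → $6,472.37; payment $860.43; balance $5,611.94
Payment period 2: opening $5,611.94; interest $51.36 → $5,663.30; payment $860.43; balance $4,802.87
Payment period 3: opening $4,802.87; interest $51.36 → $4,854.23; payment $860.43; balance $3,993.80
Payment period 4: opening $3,993.80; interest $51.36 → $4,045.16; payment $860.43; balance $3,184.73
Payment period 5: opening $3,184.73; interest $51.36 → $3,236.09; payment $860.43; balance $2,375.66
Payment period 6: opening $2,375.66; interest $51.36 → $2,427.02; payment $860.43; balance $1,566.59
Payment period 7: opening $1,566.59; interest $51.36 → $1,617.95; payment $860.43; balance $757.52
Payment period 8: opening $757.52; interest $51.36 → $808.88; payment $808.88; balance $0.00
Total interest: $51.36 + $51.36 + $51.36 + $51.36 + $51.36 + $51.36 + $51.36 + $51.36 = $410.88

$410.88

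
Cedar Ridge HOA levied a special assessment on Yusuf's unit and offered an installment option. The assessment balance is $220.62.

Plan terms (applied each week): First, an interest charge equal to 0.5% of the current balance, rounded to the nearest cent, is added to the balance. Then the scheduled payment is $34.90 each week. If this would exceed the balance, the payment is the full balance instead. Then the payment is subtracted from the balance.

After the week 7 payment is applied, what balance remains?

# | Opening | Interest | Payment | End bal
1 | $220.62 | $1.10 | $34.90 | $186.82
2 | $186.82 | $0.93 | $34.90 | $152.85
3 | $152.85 | $0.76 | $34.90 | $118.71
4 | $118.71 | $0.59 | $34.90 | $84.40
5 | $84.40 | $0.42 | $34.90 | $49.92
6 | $49.92 | $0.25 | $34.90 | $15.27
7 | $15.27 | $0.08 | $15.35 | $0.00

$0.00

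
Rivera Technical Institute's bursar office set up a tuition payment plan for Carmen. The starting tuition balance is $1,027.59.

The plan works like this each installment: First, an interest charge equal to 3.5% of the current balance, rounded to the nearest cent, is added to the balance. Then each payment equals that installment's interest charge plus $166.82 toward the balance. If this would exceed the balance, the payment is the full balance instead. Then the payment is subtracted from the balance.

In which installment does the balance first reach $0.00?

7

Installment 1: $1,027.59 +$35.97 interest = $1,063.56; pay $202.79 → $860.77
Installment 2: $860.77 +$30.13 interest = $890.90; pay $196.95 → $693.95
Installment 3: $693.95 +$24.29 interest = $718.24; pay $191.11 → $527.13
Installment 4: $527.13 +$18.45 interest = $545.58; pay $185.27 → $360.31
Installment 5: $360.31 +$12.61 interest = $372.92; pay $179.43 → $193.49
Installment 6: $193.49 +$6.77 interest = $200.26; pay $173.59 → $26.67
Installment 7: $26.67 +$0.93 interest = $27.60; pay $27.60 → $0.00
Balance reaches $0.00 in installment 7.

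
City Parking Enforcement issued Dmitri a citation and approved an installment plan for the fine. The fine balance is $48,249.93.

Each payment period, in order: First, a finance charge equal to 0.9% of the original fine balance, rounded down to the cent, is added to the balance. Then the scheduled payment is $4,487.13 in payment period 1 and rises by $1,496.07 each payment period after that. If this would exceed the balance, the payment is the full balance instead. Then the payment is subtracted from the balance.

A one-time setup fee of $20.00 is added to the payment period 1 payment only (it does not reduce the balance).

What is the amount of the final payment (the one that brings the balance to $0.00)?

# | Opening | Interest | Payment | Fee | End bal
1 | $48,249.93 | $434.24 | $4,487.13 | $20.00 | $44,197.04
2 | $44,197.04 | $434.24 | $5,983.20 | — | $38,648.08
3 | $38,648.08 | $434.24 | $7,479.27 | — | $31,603.05
4 | $31,603.05 | $434.24 | $8,975.34 | — | $23,061.95
5 | $23,061.95 | $434.24 | $10,471.41 | — | $13,024.78
6 | $13,024.78 | $434.24 | $11,967.48 | — | $1,491.54
7 | $1,491.54 | $434.24 | $1,925.78 | — | $0.00

$1,925.78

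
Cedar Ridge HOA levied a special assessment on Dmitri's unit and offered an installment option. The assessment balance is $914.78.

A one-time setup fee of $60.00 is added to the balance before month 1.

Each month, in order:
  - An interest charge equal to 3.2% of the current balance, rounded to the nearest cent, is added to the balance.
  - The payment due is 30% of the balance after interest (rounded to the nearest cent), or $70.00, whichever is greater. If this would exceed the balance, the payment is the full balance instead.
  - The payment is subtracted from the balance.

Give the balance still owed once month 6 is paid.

$127.92

Month 1: opening $974.78; interest $31.19 → $1,005.97; payment $301.79; balance $704.18
Month 2: opening $704.18; interest $22.53 → $726.71; payment $218.01; balance $508.70
Month 3: opening $508.70; interest $16.28 → $524.98; payment $157.49; balance $367.49
Month 4: opening $367.49; interest $11.76 → $379.25; payment $113.78; balance $265.47
Month 5: opening $265.47; interest $8.50 → $273.97; payment $82.19; balance $191.78
Month 6: opening $191.78; interest $6.14 → $197.92; payment $70.00; balance $127.92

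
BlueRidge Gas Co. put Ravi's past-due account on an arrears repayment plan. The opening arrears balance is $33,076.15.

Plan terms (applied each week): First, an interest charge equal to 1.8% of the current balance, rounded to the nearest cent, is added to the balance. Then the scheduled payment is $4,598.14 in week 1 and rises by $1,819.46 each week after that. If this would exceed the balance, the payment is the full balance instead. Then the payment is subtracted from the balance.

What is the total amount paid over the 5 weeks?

Week 1: opening $33,076.15; interest $595.37 → $33,671.52; payment $4,598.14; balance $29,073.38
Week 2: opening $29,073.38; interest $523.32 → $29,596.70; payment $6,417.60; balance $23,179.10
Week 3: opening $23,179.10; interest $417.22 → $23,596.32; payment $8,237.06; balance $15,359.26
Week 4: opening $15,359.26; interest $276.47 → $15,635.73; payment $10,056.52; balance $5,579.21
Week 5: opening $5,579.21; interest $100.43 → $5,679.64; payment $5,679.64; balance $0.00
Total paid: $34,988.96

$34,988.96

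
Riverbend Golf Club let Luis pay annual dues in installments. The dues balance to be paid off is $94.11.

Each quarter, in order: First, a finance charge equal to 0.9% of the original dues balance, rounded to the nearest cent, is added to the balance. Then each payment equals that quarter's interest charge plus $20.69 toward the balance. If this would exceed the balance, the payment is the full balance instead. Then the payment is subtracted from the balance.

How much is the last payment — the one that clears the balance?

Quarter 1: opening $94.11; interest $0.85 → $94.96; payment $21.54; balance $73.42
Quarter 2: opening $73.42; interest $0.85 → $74.27; payment $21.54; balance $52.73
Quarter 3: opening $52.73; interest $0.85 → $53.58; payment $21.54; balance $32.04
Quarter 4: opening $32.04; interest $0.85 → $32.89; payment $21.54; balance $11.35
Quarter 5: opening $11.35; interest $0.85 → $12.20; payment $12.20; balance $0.00

$12.20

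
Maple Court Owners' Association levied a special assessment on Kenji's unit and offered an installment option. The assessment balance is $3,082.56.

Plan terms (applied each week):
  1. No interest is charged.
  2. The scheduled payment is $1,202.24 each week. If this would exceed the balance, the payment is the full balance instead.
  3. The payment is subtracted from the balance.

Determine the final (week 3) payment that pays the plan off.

$678.08

# | Opening | Payment | End bal
1 | $3,082.56 | $1,202.24 | $1,880.32
2 | $1,880.32 | $1,202.24 | $678.08
3 | $678.08 | $678.08 | $0.00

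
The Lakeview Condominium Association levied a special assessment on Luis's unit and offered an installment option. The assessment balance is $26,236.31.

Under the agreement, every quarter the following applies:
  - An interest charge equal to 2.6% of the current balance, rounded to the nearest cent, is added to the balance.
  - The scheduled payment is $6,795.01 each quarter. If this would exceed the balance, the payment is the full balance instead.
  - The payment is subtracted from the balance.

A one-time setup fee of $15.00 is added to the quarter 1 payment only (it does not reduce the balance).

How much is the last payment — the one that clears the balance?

$835.78

Quarter 1: $26,236.31 +$682.14 interest = $26,918.45; pay $6,795.01 (+ $15.00 fee) → $20,123.44
Quarter 2: $20,123.44 +$523.21 interest = $20,646.65; pay $6,795.01 → $13,851.64
Quarter 3: $13,851.64 +$360.14 interest = $14,211.78; pay $6,795.01 → $7,416.77
Quarter 4: $7,416.77 +$192.84 interest = $7,609.61; pay $6,795.01 → $814.60
Quarter 5: $814.60 +$21.18 interest = $835.78; pay $835.78 → $0.00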